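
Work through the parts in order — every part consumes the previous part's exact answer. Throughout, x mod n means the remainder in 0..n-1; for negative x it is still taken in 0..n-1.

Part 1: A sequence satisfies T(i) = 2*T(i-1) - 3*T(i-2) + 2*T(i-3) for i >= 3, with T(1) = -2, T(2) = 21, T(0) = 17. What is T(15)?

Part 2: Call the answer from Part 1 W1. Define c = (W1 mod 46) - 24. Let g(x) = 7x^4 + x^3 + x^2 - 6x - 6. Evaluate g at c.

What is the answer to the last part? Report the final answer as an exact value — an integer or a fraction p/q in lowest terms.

729426

Part 1: T(3) = 2*(21) - 3*(-2) + 2*(17) = 82; iterating: T(3)=82, T(4)=97, T(5)=-10, T(6)=-147, T(7)=-70, T(8)=281, T(9)=478, T(10)=-27, T(11)=-926, T(12)=-815, T(13)=1094, T(14)=2781, T(15)=650; answer 650
Part 2: W1 = 650; c = -18; 7*(-18)^4 + 1*(-18)^3 + 1*(-18)^2 - 6*(-18)^1 - 6 = (734832) + (-5832) + (324) + (108) + (-6) = 729426; answer 729426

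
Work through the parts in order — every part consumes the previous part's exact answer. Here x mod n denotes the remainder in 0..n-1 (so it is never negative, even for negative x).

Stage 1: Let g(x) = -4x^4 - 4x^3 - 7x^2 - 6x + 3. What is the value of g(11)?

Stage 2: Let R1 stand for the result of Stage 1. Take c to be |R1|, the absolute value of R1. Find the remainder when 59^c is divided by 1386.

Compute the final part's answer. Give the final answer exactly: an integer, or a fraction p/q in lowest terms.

Stage 1: -4*(11)^4 - 4*(11)^3 - 7*(11)^2 - 6*(11)^1 + 3 = (-58564) + (-5324) + (-847) + (-66) + (3) = -64798; answer -64798
Stage 2: R1 = -64798; c = 64798; squarings mod 1386: 59^1=59, 59^2=709, 59^4=949, 59^8=1087, 59^16=697, 59^32=709, 59^64=949, 59^128=1087, 59^256=697, 59^512=709, 59^1024=949, 59^2048=1087, 59^4096=697, 59^8192=709, 59^16384=949, 59^32768=1087; 59^64798 = 59^2 * 59^4 * 59^8 * 59^16 * 59^256 * 59^1024 * 59^2048 * 59^4096 * 59^8192 * 59^16384 * 59^32768 = 823 (mod 1386); answer 823

823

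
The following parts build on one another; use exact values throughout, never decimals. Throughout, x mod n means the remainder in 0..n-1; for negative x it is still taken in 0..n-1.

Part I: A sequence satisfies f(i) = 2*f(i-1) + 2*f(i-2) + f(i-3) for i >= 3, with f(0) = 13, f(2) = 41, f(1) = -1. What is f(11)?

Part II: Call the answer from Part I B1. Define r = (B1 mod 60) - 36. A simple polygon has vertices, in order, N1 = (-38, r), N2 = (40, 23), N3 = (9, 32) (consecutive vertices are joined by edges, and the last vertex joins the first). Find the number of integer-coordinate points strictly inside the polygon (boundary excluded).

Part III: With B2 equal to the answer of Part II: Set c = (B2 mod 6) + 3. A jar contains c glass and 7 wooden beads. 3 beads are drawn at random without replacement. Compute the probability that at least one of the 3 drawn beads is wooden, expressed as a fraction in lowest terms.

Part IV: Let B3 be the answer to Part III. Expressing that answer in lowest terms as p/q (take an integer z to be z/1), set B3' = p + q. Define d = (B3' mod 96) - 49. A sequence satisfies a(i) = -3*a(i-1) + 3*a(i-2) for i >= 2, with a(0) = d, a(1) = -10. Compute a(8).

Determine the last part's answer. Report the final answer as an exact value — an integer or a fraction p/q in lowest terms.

351135

Part I: f(3) = 2*(41) + 2*(-1) + 1*(13) = 93; iterating: f(3)=93, f(4)=267, f(5)=761, f(6)=2149, f(7)=6087, f(8)=17233, f(9)=48789, f(10)=138131, f(11)=391073; answer 391073
Part II: B1 = 391073; r = 17; cross terms: (-38*23 - 40*17)=-1554, (40*32 - 9*23)=1073, (9*17 - -38*32)=1369; twice the area = |888| = 888; area = 444; boundary points = 6 + 1 + 1 = 8; strictly interior points = area - boundary/2 + 1 = 441; answer 441
Part III: B2 = 441; c = 6; total draws C(13,3) = 286; complement C(6,3) = 20; favorable 286 - 20 = 266; P = 133/143; answer 133/143
Part IV: B3 = 133/143; threaded value p + q = 276; d = 35; a(2) = -3*(-10) + 3*(35) = 135; iterating: a(2)=135, a(3)=-435, a(4)=1710, a(5)=-6435, a(6)=24435, a(7)=-92610, a(8)=351135; answer 351135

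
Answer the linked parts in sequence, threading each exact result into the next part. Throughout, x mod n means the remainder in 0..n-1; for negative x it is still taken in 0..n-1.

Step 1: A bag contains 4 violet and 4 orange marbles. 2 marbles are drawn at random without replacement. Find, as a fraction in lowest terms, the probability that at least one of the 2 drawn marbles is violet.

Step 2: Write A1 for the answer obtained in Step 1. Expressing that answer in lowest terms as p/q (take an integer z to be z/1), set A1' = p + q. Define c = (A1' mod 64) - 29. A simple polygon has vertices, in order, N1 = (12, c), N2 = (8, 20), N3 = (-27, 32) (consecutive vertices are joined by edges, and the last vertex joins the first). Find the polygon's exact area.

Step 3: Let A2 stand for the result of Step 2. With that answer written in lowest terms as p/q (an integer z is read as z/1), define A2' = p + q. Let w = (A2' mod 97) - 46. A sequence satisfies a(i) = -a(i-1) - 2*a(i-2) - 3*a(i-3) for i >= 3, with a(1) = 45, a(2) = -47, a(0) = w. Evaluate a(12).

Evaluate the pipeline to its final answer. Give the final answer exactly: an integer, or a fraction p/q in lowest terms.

Step 1: total draws C(8,2) = 28; complement C(4,2) = 6; favorable 28 - 6 = 22; P = 11/14; answer 11/14
Step 2: A1 = 11/14; threaded value p + q = 25; c = -4; cross terms: (12*20 - 8*-4)=272, (8*32 - -27*20)=796, (-27*-4 - 12*32)=-276; twice the area = |792| = 792; area = 396; answer 396
Step 3: A2 = 396; threaded value p + q = 397; w = -37; a(3) = -1*(-47) - 2*(45) - 3*(-37) = 68; iterating: a(3)=68, a(4)=-109, a(5)=114, a(6)=-100, a(7)=199, a(8)=-341, a(9)=243, a(10)=-158, a(11)=695, a(12)=-1108; answer -1108

-1108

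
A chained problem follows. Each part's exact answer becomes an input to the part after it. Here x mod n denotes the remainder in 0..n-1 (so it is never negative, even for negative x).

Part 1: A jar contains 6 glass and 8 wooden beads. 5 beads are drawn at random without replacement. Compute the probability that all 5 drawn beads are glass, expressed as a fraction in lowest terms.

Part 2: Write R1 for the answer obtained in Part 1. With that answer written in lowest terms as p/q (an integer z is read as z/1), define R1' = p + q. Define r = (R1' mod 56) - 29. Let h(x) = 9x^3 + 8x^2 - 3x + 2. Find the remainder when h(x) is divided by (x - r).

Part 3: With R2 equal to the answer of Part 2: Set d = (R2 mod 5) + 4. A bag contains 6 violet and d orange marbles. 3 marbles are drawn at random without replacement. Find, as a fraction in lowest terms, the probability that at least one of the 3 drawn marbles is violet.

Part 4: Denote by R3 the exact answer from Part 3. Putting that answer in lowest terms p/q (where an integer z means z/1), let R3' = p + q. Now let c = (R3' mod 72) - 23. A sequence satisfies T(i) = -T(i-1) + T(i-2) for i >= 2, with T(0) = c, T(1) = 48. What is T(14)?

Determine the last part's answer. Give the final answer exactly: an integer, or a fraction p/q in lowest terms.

Part 1: total draws C(14,5) = 2002; favorable C(6,5) = 6; P = 3/1001; answer 3/1001
Part 2: R1 = 3/1001; threaded value p + q = 1004; r = 23; remainder = value at the root: 9*(23)^3 + 8*(23)^2 - 3*(23)^1 + 2 = (109503) + (4232) + (-69) + (2) = 113668; answer 113668
Part 3: R2 = 113668; d = 7; total draws C(13,3) = 286; complement C(7,3) = 35; favorable 286 - 35 = 251; P = 251/286; answer 251/286
Part 4: R3 = 251/286; threaded value p + q = 537; c = 10; T(2) = -1*(48) + 1*(10) = -38; iterating: T(2)=-38, T(3)=86, T(4)=-124, T(5)=210, T(6)=-334, T(7)=544, T(8)=-878, T(9)=1422, T(10)=-2300, T(11)=3722, T(12)=-6022, T(13)=9744, T(14)=-15766; answer -15766

-15766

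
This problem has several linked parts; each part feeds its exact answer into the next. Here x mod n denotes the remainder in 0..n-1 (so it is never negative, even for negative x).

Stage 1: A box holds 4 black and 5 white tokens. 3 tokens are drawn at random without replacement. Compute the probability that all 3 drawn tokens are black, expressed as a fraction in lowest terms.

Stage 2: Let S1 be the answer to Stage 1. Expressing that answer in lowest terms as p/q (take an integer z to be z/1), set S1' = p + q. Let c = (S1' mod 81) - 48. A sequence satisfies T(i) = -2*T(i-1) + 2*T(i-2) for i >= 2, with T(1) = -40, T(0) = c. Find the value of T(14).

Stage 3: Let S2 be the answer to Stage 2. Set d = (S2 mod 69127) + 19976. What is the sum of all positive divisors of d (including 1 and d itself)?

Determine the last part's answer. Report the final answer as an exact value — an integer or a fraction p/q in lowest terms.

22896

Stage 1: total draws C(9,3) = 84; favorable C(4,3) = 4; P = 1/21; answer 1/21
Stage 2: S1 = 1/21; threaded value p + q = 22; c = -26; T(2) = -2*(-40) + 2*(-26) = 28; iterating: T(2)=28, T(3)=-136, T(4)=328, T(5)=-928, T(6)=2512, T(7)=-6880, T(8)=18784, T(9)=-51328, T(10)=140224, T(11)=-383104, T(12)=1046656, T(13)=-2859520, T(14)=7812352; answer 7812352
Stage 3: S2 = 7812352; d = 20977; 20977 = 11 * 1907; sigma = (1 + 11) * (1 + 1907) = 12 * 1908 = 22896; answer 22896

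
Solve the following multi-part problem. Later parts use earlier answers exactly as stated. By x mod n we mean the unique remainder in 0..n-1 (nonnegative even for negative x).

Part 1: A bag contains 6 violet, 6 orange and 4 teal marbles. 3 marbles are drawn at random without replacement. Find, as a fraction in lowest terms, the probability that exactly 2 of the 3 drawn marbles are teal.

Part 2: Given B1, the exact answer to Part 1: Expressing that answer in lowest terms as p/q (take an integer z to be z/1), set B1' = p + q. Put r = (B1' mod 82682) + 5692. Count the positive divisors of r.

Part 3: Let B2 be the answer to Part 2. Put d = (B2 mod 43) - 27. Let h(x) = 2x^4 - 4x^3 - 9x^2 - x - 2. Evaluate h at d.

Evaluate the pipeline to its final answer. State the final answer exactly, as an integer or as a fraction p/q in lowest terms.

603610

Part 1: total draws C(16,3) = 560; favorable C(4,2)*C(12,1) = 72; P = 9/70; answer 9/70
Part 2: B1 = 9/70; threaded value p + q = 79; r = 5771; 5771 = 29 * 199; number of divisors = (1+1) * (1+1) = 4; answer 4
Part 3: B2 = 4; d = -23; 2*(-23)^4 - 4*(-23)^3 - 9*(-23)^2 - 1*(-23)^1 - 2 = (559682) + (48668) + (-4761) + (23) + (-2) = 603610; answer 603610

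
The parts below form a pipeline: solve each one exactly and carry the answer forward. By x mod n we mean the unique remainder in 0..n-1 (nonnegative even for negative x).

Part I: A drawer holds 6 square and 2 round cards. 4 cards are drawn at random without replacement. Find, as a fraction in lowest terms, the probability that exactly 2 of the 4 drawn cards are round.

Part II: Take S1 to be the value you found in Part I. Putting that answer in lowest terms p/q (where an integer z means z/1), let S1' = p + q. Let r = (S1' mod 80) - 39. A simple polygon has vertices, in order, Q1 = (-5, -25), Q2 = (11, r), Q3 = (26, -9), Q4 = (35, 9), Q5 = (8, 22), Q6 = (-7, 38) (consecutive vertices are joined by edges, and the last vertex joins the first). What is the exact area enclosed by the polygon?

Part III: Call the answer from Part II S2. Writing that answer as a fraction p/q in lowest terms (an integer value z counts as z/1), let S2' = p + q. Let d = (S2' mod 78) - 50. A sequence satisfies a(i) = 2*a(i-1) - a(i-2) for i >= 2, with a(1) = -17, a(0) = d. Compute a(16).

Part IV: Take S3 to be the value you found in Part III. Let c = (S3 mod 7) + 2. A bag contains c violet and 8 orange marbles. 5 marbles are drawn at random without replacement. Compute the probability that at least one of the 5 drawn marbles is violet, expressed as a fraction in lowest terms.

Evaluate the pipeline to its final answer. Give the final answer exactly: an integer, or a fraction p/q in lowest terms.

Part I: total draws C(8,4) = 70; favorable C(2,2)*C(6,2) = 15; P = 3/14; answer 3/14
Part II: S1 = 3/14; threaded value p + q = 17; r = -22; cross terms: (-5*-22 - 11*-25)=385, (11*-9 - 26*-22)=473, (26*9 - 35*-9)=549, (35*22 - 8*9)=698, (8*38 - -7*22)=458, (-7*-25 - -5*38)=365; twice the area = |2928| = 2928; area = 1464; answer 1464
Part III: S2 = 1464; threaded value p + q = 1465; d = 11; a(2) = 2*(-17) - 1*(11) = -45; iterating: a(2)=-45, a(3)=-73, a(4)=-101, a(5)=-129, a(6)=-157, a(7)=-185, a(8)=-213, a(9)=-241, a(10)=-269, a(11)=-297, a(12)=-325, a(13)=-353, a(14)=-381, a(15)=-409, a(16)=-437; answer -437
Part IV: S3 = -437; c = 6; total draws C(14,5) = 2002; complement C(8,5) = 56; favorable 2002 - 56 = 1946; P = 139/143; answer 139/143

139/143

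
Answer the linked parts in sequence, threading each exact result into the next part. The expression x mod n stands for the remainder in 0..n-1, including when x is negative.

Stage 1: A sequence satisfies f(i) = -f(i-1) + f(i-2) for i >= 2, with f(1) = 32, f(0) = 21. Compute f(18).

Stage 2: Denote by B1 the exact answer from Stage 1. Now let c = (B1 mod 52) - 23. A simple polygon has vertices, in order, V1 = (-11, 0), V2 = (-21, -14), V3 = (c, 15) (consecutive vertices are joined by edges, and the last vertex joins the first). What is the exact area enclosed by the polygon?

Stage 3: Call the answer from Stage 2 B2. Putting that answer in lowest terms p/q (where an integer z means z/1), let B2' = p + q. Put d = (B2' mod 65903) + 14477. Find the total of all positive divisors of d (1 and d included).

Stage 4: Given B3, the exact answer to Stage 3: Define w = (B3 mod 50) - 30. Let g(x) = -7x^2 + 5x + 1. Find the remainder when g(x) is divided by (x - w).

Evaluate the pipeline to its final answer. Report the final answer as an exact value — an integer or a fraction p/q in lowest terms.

-649

Stage 1: f(2) = -1*(32) + 1*(21) = -11; iterating: f(2)=-11, f(3)=43, f(4)=-54, f(5)=97, f(6)=-151, f(7)=248, f(8)=-399, f(9)=647, f(10)=-1046, f(11)=1693, f(12)=-2739, f(13)=4432, f(14)=-7171, f(15)=11603, f(16)=-18774, f(17)=30377, f(18)=-49151; answer -49151
Stage 2: B1 = -49151; c = 18; cross terms: (-11*-14 - -21*0)=154, (-21*15 - 18*-14)=-63, (18*0 - -11*15)=165; twice the area = |256| = 256; area = 128; answer 128
Stage 3: B2 = 128; threaded value p + q = 129; d = 14606; 14606 = 2 * 67 * 109; sigma = (1 + 2) * (1 + 67) * (1 + 109) = 3 * 68 * 110 = 22440; answer 22440
Stage 4: B3 = 22440; w = 10; remainder = value at the root: -7*(10)^2 + 5*(10)^1 + 1 = (-700) + (50) + (1) = -649; answer -649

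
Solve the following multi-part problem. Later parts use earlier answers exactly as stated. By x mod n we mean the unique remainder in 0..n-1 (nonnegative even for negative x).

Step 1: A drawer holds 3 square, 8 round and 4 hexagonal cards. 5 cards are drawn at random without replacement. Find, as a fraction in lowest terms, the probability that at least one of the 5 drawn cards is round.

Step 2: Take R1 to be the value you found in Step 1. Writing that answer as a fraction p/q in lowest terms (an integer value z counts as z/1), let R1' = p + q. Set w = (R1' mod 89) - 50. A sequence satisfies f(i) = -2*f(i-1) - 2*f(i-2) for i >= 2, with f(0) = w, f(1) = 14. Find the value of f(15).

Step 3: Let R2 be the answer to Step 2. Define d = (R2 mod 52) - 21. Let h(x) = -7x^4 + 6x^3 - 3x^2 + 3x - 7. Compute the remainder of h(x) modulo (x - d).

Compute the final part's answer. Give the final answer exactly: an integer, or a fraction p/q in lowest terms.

Step 1: total draws C(15,5) = 3003; complement C(7,5) = 21; favorable 3003 - 21 = 2982; P = 142/143; answer 142/143
Step 2: R1 = 142/143; threaded value p + q = 285; w = -32; f(2) = -2*(14) - 2*(-32) = 36; iterating: f(2)=36, f(3)=-100, f(4)=128, f(5)=-56, f(6)=-144, f(7)=400, f(8)=-512, f(9)=224, f(10)=576, f(11)=-1600, f(12)=2048, f(13)=-896, f(14)=-2304, f(15)=6400; answer 6400
Step 3: R2 = 6400; d = -17; remainder = value at the root: -7*(-17)^4 + 6*(-17)^3 - 3*(-17)^2 + 3*(-17)^1 - 7 = (-584647) + (-29478) + (-867) + (-51) + (-7) = -615050; answer -615050

-615050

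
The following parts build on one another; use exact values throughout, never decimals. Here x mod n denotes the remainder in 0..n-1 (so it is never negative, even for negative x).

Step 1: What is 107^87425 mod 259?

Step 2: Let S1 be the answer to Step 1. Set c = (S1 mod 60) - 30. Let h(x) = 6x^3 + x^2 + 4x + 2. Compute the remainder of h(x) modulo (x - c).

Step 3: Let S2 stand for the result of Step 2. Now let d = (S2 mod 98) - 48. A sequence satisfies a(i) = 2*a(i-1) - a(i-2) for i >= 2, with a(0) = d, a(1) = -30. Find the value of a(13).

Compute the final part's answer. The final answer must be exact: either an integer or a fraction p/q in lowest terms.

Step 1: squarings mod 259: 107^1=107, 107^2=53, 107^4=219, 107^8=46, 107^16=44, 107^32=123, 107^64=107, 107^128=53, 107^256=219, 107^512=46, 107^1024=44, 107^2048=123, 107^4096=107, 107^8192=53, 107^16384=219, 107^32768=46, 107^65536=44; 107^87425 = 107^1 * 107^128 * 107^256 * 107^1024 * 107^4096 * 107^16384 * 107^65536 = 46 (mod 259); answer 46
Step 2: S1 = 46; c = 16; remainder = value at the root: 6*(16)^3 + 1*(16)^2 + 4*(16)^1 + 2 = (24576) + (256) + (64) + (2) = 24898; answer 24898
Step 3: S2 = 24898; d = -42; a(2) = 2*(-30) - 1*(-42) = -18; iterating: a(2)=-18, a(3)=-6, a(4)=6, a(5)=18, a(6)=30, a(7)=42, a(8)=54, a(9)=66, a(10)=78, a(11)=90, a(12)=102, a(13)=114; answer 114

114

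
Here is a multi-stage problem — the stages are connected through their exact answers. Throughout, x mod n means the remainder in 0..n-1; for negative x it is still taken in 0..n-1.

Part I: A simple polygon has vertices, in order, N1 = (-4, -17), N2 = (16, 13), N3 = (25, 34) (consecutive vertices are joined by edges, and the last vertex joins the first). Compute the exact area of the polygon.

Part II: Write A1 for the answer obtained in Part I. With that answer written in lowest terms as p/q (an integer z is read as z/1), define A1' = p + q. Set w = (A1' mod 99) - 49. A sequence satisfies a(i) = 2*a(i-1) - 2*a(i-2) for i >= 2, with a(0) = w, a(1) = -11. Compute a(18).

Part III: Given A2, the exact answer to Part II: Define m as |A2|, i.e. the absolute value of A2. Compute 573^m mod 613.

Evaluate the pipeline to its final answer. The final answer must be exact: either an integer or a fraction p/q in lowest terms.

166

Part I: cross terms: (-4*13 - 16*-17)=220, (16*34 - 25*13)=219, (25*-17 - -4*34)=-289; twice the area = |150| = 150; area = 75; answer 75
Part II: A1 = 75; threaded value p + q = 76; w = 27; a(2) = 2*(-11) - 2*(27) = -76; iterating: a(2)=-76, a(3)=-130, a(4)=-108, a(5)=44, a(6)=304, a(7)=520, a(8)=432, a(9)=-176, a(10)=-1216, a(11)=-2080, a(12)=-1728, a(13)=704, a(14)=4864, a(15)=8320, a(16)=6912, a(17)=-2816, a(18)=-19456; answer -19456
Part III: A2 = -19456; m = 19456; squarings mod 613: 573^1=573, 573^2=374, 573^4=112, 573^8=284, 573^16=353, 573^32=170, 573^64=89, 573^128=565, 573^256=465, 573^512=449, 573^1024=537, 573^2048=259, 573^4096=264, 573^8192=427, 573^16384=268; 573^19456 = 573^1024 * 573^2048 * 573^16384 = 166 (mod 613); answer 166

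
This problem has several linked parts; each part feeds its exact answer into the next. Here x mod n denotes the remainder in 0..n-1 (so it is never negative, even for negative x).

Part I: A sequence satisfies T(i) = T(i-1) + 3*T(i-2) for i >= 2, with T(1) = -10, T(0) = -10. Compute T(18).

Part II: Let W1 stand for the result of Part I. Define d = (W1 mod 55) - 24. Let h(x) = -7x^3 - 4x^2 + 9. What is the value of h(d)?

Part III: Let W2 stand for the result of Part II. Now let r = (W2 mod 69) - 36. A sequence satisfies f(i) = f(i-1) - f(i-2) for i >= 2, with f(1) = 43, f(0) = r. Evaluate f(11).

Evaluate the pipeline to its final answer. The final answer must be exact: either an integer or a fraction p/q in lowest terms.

-19

Part I: T(2) = 1*(-10) + 3*(-10) = -40; iterating: T(2)=-40, T(3)=-70, T(4)=-190, T(5)=-400, T(6)=-970, T(7)=-2170, T(8)=-5080, T(9)=-11590, T(10)=-26830, T(11)=-61600, T(12)=-142090, T(13)=-326890, T(14)=-753160, T(15)=-1733830, T(16)=-3993310, T(17)=-9194800, T(18)=-21174730; answer -21174730
Part II: W1 = -21174730; d = 26; -7*(26)^3 - 4*(26)^2 + 9 = (-123032) + (-2704) + (9) = -125727; answer -125727
Part III: W2 = -125727; r = 24; f(2) = 1*(43) - 1*(24) = 19; iterating: f(2)=19, f(3)=-24, f(4)=-43, f(5)=-19, f(6)=24, f(7)=43, f(8)=19, f(9)=-24, f(10)=-43, f(11)=-19; answer -19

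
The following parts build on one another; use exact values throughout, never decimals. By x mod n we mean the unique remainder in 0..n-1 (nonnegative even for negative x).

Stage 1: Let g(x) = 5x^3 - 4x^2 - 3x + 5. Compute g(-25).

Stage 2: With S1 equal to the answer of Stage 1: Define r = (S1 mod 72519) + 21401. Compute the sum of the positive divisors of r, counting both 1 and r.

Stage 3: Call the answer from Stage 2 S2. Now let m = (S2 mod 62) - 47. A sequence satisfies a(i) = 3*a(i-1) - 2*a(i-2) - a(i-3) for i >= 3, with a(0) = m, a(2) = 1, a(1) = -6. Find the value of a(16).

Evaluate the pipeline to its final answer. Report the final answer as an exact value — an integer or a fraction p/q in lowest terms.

Stage 1: 5*(-25)^3 - 4*(-25)^2 - 3*(-25)^1 + 5 = (-78125) + (-2500) + (75) + (5) = -80545; answer -80545
Stage 2: S1 = -80545; r = 85894; 85894 = 2 * 67 * 641; sigma = (1 + 2) * (1 + 67) * (1 + 641) = 3 * 68 * 642 = 130968; answer 130968
Stage 3: S2 = 130968; m = -23; a(3) = 3*(1) - 2*(-6) - 1*(-23) = 38; iterating: a(3)=38, a(4)=118, a(5)=277, a(6)=557, a(7)=999, a(8)=1606, a(9)=2263, a(10)=2578, a(11)=1602, a(12)=-2613, a(13)=-13621, a(14)=-37239, a(15)=-81862, a(16)=-157487; answer -157487

-157487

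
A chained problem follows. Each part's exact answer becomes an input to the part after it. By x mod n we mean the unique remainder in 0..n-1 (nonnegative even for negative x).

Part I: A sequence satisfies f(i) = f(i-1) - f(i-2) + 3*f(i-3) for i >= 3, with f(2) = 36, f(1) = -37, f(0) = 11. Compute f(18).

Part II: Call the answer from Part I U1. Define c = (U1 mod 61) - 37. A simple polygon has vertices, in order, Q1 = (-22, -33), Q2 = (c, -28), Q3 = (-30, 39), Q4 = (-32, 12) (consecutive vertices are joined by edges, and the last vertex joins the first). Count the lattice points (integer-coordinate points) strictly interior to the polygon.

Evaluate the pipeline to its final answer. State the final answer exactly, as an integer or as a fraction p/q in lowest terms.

809

Part I: f(3) = 1*(36) - 1*(-37) + 3*(11) = 106; iterating: f(3)=106, f(4)=-41, f(5)=-39, f(6)=320, f(7)=236, f(8)=-201, f(9)=523, f(10)=1432, f(11)=306, f(12)=443, f(13)=4433, f(14)=4908, f(15)=1804, f(16)=10195, f(17)=23115, f(18)=18332; answer 18332
Part II: U1 = 18332; c = -5; cross terms: (-22*-28 - -5*-33)=451, (-5*39 - -30*-28)=-1035, (-30*12 - -32*39)=888, (-32*-33 - -22*12)=1320; twice the area = |1624| = 1624; area = 812; boundary points = 1 + 1 + 1 + 5 = 8; strictly interior points = area - boundary/2 + 1 = 809; answer 809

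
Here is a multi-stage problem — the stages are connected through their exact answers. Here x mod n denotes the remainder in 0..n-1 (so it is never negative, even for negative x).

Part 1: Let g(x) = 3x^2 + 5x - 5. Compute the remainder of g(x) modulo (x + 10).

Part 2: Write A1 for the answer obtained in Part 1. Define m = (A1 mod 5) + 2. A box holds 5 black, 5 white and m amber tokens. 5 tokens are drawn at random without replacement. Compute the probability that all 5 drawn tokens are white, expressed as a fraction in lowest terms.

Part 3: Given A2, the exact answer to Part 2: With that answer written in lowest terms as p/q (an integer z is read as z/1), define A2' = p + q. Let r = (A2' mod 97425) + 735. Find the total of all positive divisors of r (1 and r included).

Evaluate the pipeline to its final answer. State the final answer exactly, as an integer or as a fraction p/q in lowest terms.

Part 1: remainder = value at the root: 3*(-10)^2 + 5*(-10)^1 - 5 = (300) + (-50) + (-5) = 245; answer 245
Part 2: A1 = 245; m = 2; total draws C(12,5) = 792; favorable C(5,5) = 1; P = 1/792; answer 1/792
Part 3: A2 = 1/792; threaded value p + q = 793; r = 1528; 1528 = 2^3 * 191; sigma = (1 + 2 + 4 + 8) * (1 + 191) = 15 * 192 = 2880; answer 2880

2880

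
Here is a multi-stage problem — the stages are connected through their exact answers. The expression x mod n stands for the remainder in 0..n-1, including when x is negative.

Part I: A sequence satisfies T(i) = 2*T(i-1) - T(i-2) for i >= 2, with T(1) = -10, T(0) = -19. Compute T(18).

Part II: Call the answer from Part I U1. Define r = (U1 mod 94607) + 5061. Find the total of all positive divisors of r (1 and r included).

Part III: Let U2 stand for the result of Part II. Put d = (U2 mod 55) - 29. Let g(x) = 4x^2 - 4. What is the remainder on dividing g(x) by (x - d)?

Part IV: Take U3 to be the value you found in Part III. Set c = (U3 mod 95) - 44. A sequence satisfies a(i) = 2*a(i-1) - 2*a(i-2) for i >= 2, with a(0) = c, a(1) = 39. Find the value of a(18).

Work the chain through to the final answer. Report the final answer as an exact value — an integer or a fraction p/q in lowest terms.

34304

Part I: T(2) = 2*(-10) - 1*(-19) = -1; iterating: T(2)=-1, T(3)=8, T(4)=17, T(5)=26, T(6)=35, T(7)=44, T(8)=53, T(9)=62, T(10)=71, T(11)=80, T(12)=89, T(13)=98, T(14)=107, T(15)=116, T(16)=125, T(17)=134, T(18)=143; answer 143
Part II: U1 = 143; r = 5204; 5204 = 2^2 * 1301; sigma = (1 + 2 + 4) * (1 + 1301) = 7 * 1302 = 9114; answer 9114
Part III: U2 = 9114; d = 10; remainder = value at the root: 4*(10)^2 - 4 = (400) + (-4) = 396; answer 396
Part IV: U3 = 396; c = -28; a(2) = 2*(39) - 2*(-28) = 134; iterating: a(2)=134, a(3)=190, a(4)=112, a(5)=-156, a(6)=-536, a(7)=-760, a(8)=-448, a(9)=624, a(10)=2144, a(11)=3040, a(12)=1792, a(13)=-2496, a(14)=-8576, a(15)=-12160, a(16)=-7168, a(17)=9984, a(18)=34304; answer 34304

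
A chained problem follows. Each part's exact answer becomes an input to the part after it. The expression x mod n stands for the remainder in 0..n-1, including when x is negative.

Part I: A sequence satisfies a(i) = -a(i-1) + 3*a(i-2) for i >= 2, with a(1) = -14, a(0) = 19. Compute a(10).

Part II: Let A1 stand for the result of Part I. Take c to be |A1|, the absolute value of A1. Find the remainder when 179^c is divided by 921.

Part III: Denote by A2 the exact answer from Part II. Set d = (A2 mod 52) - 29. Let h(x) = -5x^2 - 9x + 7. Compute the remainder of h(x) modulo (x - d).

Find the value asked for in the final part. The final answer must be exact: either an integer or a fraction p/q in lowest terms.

Part I: a(2) = -1*(-14) + 3*(19) = 71; iterating: a(2)=71, a(3)=-113, a(4)=326, a(5)=-665, a(6)=1643, a(7)=-3638, a(8)=8567, a(9)=-19481, a(10)=45182; answer 45182
Part II: A1 = 45182; c = 45182; squarings mod 921: 179^1=179, 179^2=727, 179^4=796, 179^8=889, 179^16=103, 179^32=478, 179^64=76, 179^128=250, 179^256=793, 179^512=727, 179^1024=796, 179^2048=889, 179^4096=103, 179^8192=478, 179^16384=76, 179^32768=250; 179^45182 = 179^2 * 179^4 * 179^8 * 179^16 * 179^32 * 179^64 * 179^4096 * 179^8192 * 179^32768 = 781 (mod 921); answer 781
Part III: A2 = 781; d = -28; remainder = value at the root: -5*(-28)^2 - 9*(-28)^1 + 7 = (-3920) + (252) + (7) = -3661; answer -3661

-3661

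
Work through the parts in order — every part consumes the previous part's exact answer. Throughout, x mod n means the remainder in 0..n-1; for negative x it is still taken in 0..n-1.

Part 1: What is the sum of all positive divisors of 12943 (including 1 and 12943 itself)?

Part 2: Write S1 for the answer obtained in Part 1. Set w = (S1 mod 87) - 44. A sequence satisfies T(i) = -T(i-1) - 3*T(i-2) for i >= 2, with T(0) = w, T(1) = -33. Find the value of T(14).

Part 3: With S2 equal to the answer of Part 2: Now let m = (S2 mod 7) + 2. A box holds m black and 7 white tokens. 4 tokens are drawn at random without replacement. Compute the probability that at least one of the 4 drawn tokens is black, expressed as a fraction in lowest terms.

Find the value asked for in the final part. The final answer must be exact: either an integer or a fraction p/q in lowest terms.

5/6

Part 1: 12943 = 7 * 43^2; sigma = (1 + 7) * (1 + 43 + 1849) = 8 * 1893 = 15144; answer 15144
Part 2: S1 = 15144; w = -38; T(2) = -1*(-33) - 3*(-38) = 147; iterating: T(2)=147, T(3)=-48, T(4)=-393, T(5)=537, T(6)=642, T(7)=-2253, T(8)=327, T(9)=6432, T(10)=-7413, T(11)=-11883, T(12)=34122, T(13)=1527, T(14)=-103893; answer -103893
Part 3: S2 = -103893; m = 3; total draws C(10,4) = 210; complement C(7,4) = 35; favorable 210 - 35 = 175; P = 5/6; answer 5/6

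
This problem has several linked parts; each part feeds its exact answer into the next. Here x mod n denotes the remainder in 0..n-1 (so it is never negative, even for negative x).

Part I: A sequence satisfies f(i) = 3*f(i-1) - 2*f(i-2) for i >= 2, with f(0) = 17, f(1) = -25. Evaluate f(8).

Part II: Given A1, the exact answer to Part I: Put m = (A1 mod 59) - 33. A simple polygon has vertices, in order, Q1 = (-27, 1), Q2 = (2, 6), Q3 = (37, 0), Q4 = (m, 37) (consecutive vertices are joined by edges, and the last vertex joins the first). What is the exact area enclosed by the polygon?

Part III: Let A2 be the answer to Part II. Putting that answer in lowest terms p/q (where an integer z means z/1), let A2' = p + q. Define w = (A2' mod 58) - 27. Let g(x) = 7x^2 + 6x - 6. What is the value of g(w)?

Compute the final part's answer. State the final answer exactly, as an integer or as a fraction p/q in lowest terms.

Part I: f(2) = 3*(-25) - 2*(17) = -109; iterating: f(2)=-109, f(3)=-277, f(4)=-613, f(5)=-1285, f(6)=-2629, f(7)=-5317, f(8)=-10693; answer -10693
Part II: A1 = -10693; m = 12; cross terms: (-27*6 - 2*1)=-164, (2*0 - 37*6)=-222, (37*37 - 12*0)=1369, (12*1 - -27*37)=1011; twice the area = |1994| = 1994; area = 997; answer 997
Part III: A2 = 997; threaded value p + q = 998; w = -15; 7*(-15)^2 + 6*(-15)^1 - 6 = (1575) + (-90) + (-6) = 1479; answer 1479

1479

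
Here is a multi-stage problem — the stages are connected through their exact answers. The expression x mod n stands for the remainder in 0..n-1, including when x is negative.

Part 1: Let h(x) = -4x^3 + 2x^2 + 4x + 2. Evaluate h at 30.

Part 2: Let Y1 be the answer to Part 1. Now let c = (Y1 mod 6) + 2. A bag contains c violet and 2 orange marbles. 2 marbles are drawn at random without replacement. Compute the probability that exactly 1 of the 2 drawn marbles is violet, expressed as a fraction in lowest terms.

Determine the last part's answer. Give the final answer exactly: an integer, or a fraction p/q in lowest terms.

8/15

Part 1: -4*(30)^3 + 2*(30)^2 + 4*(30)^1 + 2 = (-108000) + (1800) + (120) + (2) = -106078; answer -106078
Part 2: Y1 = -106078; c = 4; total draws C(6,2) = 15; favorable C(4,1)*C(2,1) = 8; P = 8/15; answer 8/15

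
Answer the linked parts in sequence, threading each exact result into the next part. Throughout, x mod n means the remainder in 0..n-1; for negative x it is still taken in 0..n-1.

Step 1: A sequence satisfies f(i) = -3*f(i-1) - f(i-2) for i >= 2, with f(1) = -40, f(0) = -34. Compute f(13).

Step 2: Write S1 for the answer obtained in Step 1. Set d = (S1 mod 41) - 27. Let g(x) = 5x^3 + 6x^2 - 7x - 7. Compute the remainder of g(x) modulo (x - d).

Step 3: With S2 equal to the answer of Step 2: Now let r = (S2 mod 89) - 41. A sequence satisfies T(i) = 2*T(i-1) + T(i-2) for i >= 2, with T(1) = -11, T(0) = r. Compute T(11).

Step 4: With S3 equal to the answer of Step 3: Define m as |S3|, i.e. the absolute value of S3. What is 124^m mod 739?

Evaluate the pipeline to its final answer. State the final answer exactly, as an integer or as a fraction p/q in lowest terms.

565

Step 1: f(2) = -3*(-40) - 1*(-34) = 154; iterating: f(2)=154, f(3)=-422, f(4)=1112, f(5)=-2914, f(6)=7630, f(7)=-19976, f(8)=52298, f(9)=-136918, f(10)=358456, f(11)=-938450, f(12)=2456894, f(13)=-6432232; answer -6432232
Step 2: S1 = -6432232; d = -15; remainder = value at the root: 5*(-15)^3 + 6*(-15)^2 - 7*(-15)^1 - 7 = (-16875) + (1350) + (105) + (-7) = -15427; answer -15427
Step 3: S2 = -15427; r = 18; T(2) = 2*(-11) + 1*(18) = -4; iterating: T(2)=-4, T(3)=-19, T(4)=-42, T(5)=-103, T(6)=-248, T(7)=-599, T(8)=-1446, T(9)=-3491, T(10)=-8428, T(11)=-20347; answer -20347
Step 4: S3 = -20347; m = 20347; squarings mod 739: 124^1=124, 124^2=596, 124^4=496, 124^8=668, 124^16=607, 124^32=427, 124^64=535, 124^128=232, 124^256=616, 124^512=349, 124^1024=605, 124^2048=220, 124^4096=365, 124^8192=205, 124^16384=641; 124^20347 = 124^1 * 124^2 * 124^8 * 124^16 * 124^32 * 124^64 * 124^256 * 124^512 * 124^1024 * 124^2048 * 124^16384 = 565 (mod 739); answer 565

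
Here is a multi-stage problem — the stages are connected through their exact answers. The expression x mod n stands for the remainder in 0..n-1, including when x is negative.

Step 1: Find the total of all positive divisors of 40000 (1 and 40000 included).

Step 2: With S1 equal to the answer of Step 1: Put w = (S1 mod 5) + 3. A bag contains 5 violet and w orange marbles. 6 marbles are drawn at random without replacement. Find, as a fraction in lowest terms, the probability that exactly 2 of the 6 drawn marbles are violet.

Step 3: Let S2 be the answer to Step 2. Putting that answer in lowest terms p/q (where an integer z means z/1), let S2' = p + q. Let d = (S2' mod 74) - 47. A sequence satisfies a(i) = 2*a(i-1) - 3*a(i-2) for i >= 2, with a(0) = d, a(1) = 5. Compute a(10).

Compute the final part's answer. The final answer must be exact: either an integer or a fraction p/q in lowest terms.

4489

Step 1: 40000 = 2^6 * 5^4; sigma = (1 + 2 + 4 + 8 + 16 + 32 + 64) * (1 + 5 + 25 + 125 + 625) = 127 * 781 = 99187; answer 99187
Step 2: S1 = 99187; w = 5; total draws C(10,6) = 210; favorable C(5,2)*C(5,4) = 50; P = 5/21; answer 5/21
Step 3: S2 = 5/21; threaded value p + q = 26; d = -21; a(2) = 2*(5) - 3*(-21) = 73; iterating: a(2)=73, a(3)=131, a(4)=43, a(5)=-307, a(6)=-743, a(7)=-565, a(8)=1099, a(9)=3893, a(10)=4489; answer 4489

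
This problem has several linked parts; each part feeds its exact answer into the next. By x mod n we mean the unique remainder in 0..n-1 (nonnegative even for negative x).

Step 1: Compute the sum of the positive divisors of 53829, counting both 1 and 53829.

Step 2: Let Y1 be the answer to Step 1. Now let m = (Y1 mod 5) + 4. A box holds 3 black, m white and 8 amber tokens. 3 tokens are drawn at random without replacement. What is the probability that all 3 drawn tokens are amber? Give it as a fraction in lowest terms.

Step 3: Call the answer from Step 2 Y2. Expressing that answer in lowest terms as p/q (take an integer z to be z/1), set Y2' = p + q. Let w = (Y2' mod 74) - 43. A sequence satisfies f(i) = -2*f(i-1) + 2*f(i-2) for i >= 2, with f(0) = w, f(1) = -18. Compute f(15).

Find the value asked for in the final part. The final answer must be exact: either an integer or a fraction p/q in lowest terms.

Step 1: 53829 = 3^2 * 5981; sigma = (1 + 3 + 9) * (1 + 5981) = 13 * 5982 = 77766; answer 77766
Step 2: Y1 = 77766; m = 5; total draws C(16,3) = 560; favorable C(8,3) = 56; P = 1/10; answer 1/10
Step 3: Y2 = 1/10; threaded value p + q = 11; w = -32; f(2) = -2*(-18) + 2*(-32) = -28; iterating: f(2)=-28, f(3)=20, f(4)=-96, f(5)=232, f(6)=-656, f(7)=1776, f(8)=-4864, f(9)=13280, f(10)=-36288, f(11)=99136, f(12)=-270848, f(13)=739968, f(14)=-2021632, f(15)=5523200; answer 5523200

5523200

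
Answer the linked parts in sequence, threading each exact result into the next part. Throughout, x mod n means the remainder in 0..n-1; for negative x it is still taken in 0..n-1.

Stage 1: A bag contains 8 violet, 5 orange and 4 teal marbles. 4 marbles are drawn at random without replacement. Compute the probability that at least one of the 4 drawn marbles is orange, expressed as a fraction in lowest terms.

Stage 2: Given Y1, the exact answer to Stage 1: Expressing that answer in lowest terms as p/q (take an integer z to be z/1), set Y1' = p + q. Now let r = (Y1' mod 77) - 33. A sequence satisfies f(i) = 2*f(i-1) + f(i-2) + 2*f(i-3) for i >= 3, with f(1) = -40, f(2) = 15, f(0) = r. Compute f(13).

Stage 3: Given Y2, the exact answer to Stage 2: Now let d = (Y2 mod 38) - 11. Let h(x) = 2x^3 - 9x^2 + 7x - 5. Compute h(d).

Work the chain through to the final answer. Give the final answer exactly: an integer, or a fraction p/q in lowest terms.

-161

Stage 1: total draws C(17,4) = 2380; complement C(12,4) = 495; favorable 2380 - 495 = 1885; P = 377/476; answer 377/476
Stage 2: Y1 = 377/476; threaded value p + q = 853; r = -27; f(3) = 2*(15) + 1*(-40) + 2*(-27) = -64; iterating: f(3)=-64, f(4)=-193, f(5)=-420, f(6)=-1161, f(7)=-3128, f(8)=-8257, f(9)=-21964, f(10)=-58441, f(11)=-155360, f(12)=-413089, f(13)=-1098420; answer -1098420
Stage 3: Y2 = -1098420; d = -3; 2*(-3)^3 - 9*(-3)^2 + 7*(-3)^1 - 5 = (-54) + (-81) + (-21) + (-5) = -161; answer -161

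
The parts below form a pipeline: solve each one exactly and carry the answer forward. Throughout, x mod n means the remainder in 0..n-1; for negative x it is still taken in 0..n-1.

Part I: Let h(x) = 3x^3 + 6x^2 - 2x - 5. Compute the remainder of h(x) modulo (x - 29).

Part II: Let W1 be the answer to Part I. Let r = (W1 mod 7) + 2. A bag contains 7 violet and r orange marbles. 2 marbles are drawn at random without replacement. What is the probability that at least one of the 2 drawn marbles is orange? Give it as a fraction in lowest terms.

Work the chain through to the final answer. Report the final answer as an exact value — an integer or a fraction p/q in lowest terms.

34/55

Part I: remainder = value at the root: 3*(29)^3 + 6*(29)^2 - 2*(29)^1 - 5 = (73167) + (5046) + (-58) + (-5) = 78150; answer 78150
Part II: W1 = 78150; r = 4; total draws C(11,2) = 55; complement C(7,2) = 21; favorable 55 - 21 = 34; P = 34/55; answer 34/55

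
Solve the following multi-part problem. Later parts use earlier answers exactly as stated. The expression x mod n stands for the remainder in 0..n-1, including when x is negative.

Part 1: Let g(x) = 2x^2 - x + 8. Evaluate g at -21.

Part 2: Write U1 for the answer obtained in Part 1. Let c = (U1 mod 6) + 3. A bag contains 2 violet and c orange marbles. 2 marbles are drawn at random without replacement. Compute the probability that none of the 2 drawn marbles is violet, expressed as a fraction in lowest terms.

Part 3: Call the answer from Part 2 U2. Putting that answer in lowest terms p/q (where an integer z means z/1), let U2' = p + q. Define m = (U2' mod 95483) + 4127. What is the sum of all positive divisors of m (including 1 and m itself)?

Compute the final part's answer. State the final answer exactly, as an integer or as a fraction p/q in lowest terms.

14880

Part 1: 2*(-21)^2 - 1*(-21)^1 + 8 = (882) + (21) + (8) = 911; answer 911
Part 2: U1 = 911; c = 8; total draws C(10,2) = 45; favorable C(8,2) = 28; P = 28/45; answer 28/45
Part 3: U2 = 28/45; threaded value p + q = 73; m = 4200; 4200 = 2^3 * 3 * 5^2 * 7; sigma = (1 + 2 + 4 + 8) * (1 + 3) * (1 + 5 + 25) * (1 + 7) = 15 * 4 * 31 * 8 = 14880; answer 14880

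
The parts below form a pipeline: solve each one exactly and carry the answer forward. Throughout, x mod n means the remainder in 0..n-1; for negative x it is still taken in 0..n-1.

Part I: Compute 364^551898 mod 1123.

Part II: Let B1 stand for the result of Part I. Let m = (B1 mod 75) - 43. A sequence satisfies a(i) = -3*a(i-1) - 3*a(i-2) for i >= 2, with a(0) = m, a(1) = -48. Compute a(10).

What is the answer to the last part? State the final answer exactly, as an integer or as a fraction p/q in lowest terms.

-17496

Part I: squarings mod 1123: 364^1=364, 364^2=1105, 364^4=324, 364^8=537, 364^16=881, 364^32=168, 364^64=149, 364^128=864, 364^256=824, 364^512=684, 364^1024=688, 364^2048=561, 364^4096=281, 364^8192=351, 364^16384=794, 364^32768=433, 364^65536=1071, 364^131072=458, 364^262144=886, 364^524288=19; 364^551898 = 364^2 * 364^8 * 364^16 * 364^64 * 364^128 * 364^256 * 364^512 * 364^2048 * 364^8192 * 364^16384 * 364^524288 = 1006 (mod 1123); answer 1006
Part II: B1 = 1006; m = -12; a(2) = -3*(-48) - 3*(-12) = 180; iterating: a(2)=180, a(3)=-396, a(4)=648, a(5)=-756, a(6)=324, a(7)=1296, a(8)=-4860, a(9)=10692, a(10)=-17496; answer -17496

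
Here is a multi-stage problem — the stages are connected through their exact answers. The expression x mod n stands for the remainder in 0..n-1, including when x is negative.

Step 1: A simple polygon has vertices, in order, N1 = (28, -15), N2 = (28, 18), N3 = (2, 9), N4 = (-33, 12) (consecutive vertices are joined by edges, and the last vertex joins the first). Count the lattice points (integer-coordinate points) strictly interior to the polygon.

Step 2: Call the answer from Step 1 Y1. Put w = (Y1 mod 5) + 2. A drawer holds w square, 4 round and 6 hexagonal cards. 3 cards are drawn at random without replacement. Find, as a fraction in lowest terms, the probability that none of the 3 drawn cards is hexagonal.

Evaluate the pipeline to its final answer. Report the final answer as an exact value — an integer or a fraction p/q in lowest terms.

Step 1: cross terms: (28*18 - 28*-15)=924, (28*9 - 2*18)=216, (2*12 - -33*9)=321, (-33*-15 - 28*12)=159; twice the area = |1620| = 1620; area = 810; boundary points = 33 + 1 + 1 + 1 = 36; strictly interior points = area - boundary/2 + 1 = 793; answer 793
Step 2: Y1 = 793; w = 5; total draws C(15,3) = 455; favorable C(9,3) = 84; P = 12/65; answer 12/65

12/65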